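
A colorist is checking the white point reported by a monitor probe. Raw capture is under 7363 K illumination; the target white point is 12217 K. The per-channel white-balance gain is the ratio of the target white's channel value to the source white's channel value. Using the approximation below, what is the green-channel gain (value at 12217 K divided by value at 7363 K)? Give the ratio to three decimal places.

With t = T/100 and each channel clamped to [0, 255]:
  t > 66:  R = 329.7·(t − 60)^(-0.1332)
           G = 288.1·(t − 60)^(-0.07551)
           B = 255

0.892

At 7363 K (t = 73.63):
  G = 288.1·(73.63 − 60)^(-0.07551) = 288.1·13.63^(-0.07551) = 288.1·0.82098 = 236.525.
At 12217 K (t = 122.17):
  G = 288.1·(122.17 − 60)^(-0.07551) = 288.1·62.17^(-0.07551) = 288.1·0.73209 = 210.916.
Gain = 210.916 / 236.525 = 0.8917 → 0.892.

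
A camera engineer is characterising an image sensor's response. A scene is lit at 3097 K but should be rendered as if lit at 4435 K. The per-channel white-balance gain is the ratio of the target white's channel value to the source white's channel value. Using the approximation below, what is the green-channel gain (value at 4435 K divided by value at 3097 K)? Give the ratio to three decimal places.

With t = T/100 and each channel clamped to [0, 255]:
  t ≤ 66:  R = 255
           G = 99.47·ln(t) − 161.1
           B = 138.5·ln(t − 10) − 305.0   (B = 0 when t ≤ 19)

1.198

At 3097 K (t = 30.97):
  G = 99.47·ln 30.97 − 161.1 = 99.47·3.4330 − 161.1 = 180.382.
At 4435 K (t = 44.35):
  G = 99.47·ln 44.35 − 161.1 = 99.47·3.7921 − 161.1 = 216.101.
Gain = 216.101 / 180.382 = 1.1980 → 1.198.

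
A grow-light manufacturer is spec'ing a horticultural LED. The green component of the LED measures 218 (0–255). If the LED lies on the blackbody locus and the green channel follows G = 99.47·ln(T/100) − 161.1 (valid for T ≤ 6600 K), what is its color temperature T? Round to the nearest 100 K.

ln t = (218 + 161.1) / 99.47 = 3.8112.
t = e^3.8112 = 45.205.
T = 100·t = 4520 K → 4500 K to the nearest 100 K.

4500 K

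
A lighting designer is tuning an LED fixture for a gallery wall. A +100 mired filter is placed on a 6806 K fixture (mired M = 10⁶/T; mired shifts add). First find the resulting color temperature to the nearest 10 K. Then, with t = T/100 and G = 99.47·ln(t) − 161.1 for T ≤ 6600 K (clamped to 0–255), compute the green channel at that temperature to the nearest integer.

M_in = 10⁶/6806 = 146.93; M_out = 146.93 + (+100) = 246.93.
T_out = 10⁶/246.93 = 4049.7 K → 4050 K; t = 40.5.
G = 99.47·ln 40.5 − 161.1 = 99.47·3.7013 − 161.1 = 207.069.
Rounded: 207.

207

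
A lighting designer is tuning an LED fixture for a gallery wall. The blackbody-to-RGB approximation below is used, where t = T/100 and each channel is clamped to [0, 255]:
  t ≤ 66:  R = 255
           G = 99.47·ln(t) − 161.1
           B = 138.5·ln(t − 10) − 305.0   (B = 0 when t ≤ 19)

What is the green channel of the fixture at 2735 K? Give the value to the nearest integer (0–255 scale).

t = 2735/100 = 27.35; the t ≤ 66 branch applies.
G = 99.47·ln 27.35 − 161.1 = 99.47·3.3087 − 161.1 = 168.018.
Rounded: 168.

168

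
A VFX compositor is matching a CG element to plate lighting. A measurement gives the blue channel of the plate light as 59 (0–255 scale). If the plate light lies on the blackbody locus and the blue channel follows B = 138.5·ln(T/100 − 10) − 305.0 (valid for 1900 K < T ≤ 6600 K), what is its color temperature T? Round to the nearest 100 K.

2400 K

ln(t − 10) = (59 + 305.0) / 138.5 = 2.6282.
t − 10 = e^2.6282 = 13.848, so t = 23.848.
T = 100·t = 2385 K → 2400 K to the nearest 100 K.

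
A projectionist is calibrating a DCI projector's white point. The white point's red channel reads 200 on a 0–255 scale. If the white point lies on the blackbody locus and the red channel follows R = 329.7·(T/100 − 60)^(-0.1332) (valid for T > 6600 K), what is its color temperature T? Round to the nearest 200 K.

10200 K

(t − 60)^(-0.1332) = 200/329.7 = 0.60661.
t − 60 = 0.60661^(1/-0.1332) = 0.60661^(-7.508) = 42.638, so t = 102.638.
T = 100·t = 10264 K → 10200 K to the nearest 200 K.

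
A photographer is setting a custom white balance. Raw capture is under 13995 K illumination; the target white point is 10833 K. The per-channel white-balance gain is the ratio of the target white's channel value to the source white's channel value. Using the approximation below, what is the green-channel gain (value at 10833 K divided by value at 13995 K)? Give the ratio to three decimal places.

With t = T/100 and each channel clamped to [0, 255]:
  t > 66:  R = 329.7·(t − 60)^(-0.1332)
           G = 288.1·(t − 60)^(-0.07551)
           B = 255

At 13995 K (t = 139.95):
  G = 288.1·(139.95 − 60)^(-0.07551) = 288.1·79.95^(-0.07551) = 288.1·0.71832 = 206.948.
At 10833 K (t = 108.33):
  G = 288.1·(108.33 − 60)^(-0.07551) = 288.1·48.33^(-0.07551) = 288.1·0.74615 = 214.965.
Gain = 214.965 / 206.948 = 1.0387 → 1.039.

1.039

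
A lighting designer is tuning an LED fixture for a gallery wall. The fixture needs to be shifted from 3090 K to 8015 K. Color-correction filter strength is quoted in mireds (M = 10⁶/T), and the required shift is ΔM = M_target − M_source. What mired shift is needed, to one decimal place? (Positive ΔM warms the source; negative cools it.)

M_source = 10⁶/3090 = 323.625; M_target = 10⁶/8015 = 124.766.
ΔM = 124.766 − 323.625 = -198.859 → -198.9 mireds, a cooling shift.

-198.9 mireds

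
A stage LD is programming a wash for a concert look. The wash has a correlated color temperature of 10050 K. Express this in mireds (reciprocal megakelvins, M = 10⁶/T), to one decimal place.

99.5 mireds

M = 10⁶ / 10050 = 99.502 → 99.5 mireds.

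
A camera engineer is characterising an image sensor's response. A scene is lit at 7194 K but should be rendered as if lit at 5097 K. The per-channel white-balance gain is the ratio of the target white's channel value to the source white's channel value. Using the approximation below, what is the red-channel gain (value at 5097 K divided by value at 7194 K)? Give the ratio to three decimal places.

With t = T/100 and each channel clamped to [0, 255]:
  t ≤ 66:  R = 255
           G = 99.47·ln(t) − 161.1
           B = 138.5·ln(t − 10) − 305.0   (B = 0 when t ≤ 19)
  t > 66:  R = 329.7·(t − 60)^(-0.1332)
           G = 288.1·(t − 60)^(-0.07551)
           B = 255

At 7194 K (t = 71.94):
  R = 329.7·(71.94 − 60)^(-0.1332) = 329.7·11.94^(-0.1332) = 329.7·0.71869 = 236.953.
At 5097 K (t = 50.97):
  R = 255 by definition for t ≤ 66.
Gain = 255.000 / 236.953 = 1.0762 → 1.076.

1.076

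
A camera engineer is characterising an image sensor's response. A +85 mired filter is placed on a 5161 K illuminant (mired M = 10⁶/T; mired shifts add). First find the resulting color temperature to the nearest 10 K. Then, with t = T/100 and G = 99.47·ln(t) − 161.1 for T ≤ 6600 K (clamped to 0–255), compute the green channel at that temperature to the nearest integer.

M_in = 10⁶/5161 = 193.76; M_out = 193.76 + (+85) = 278.76.
T_out = 10⁶/278.76 = 3587.3 K → 3590 K; t = 35.9.
G = 99.47·ln 35.9 − 161.1 = 99.47·3.5807 − 161.1 = 195.076.
Rounded: 195.

195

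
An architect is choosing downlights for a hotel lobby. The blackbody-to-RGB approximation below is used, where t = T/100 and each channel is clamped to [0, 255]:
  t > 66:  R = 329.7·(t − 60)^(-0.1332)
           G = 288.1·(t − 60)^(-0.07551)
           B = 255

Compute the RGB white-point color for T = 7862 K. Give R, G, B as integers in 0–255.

t = 7862/100 = 78.62; the t > 66 branch applies.
R = 329.7·(78.62 − 60)^(-0.1332) = 329.7·18.62^(-0.1332) = 329.7·0.67739 = 223.335.
G = 288.1·(78.62 − 60)^(-0.07551) = 288.1·18.62^(-0.07551) = 288.1·0.80187 = 231.019.
B = 255 by definition for t > 66.
Rounded: (223, 231, 255).

R=223, G=231, B=255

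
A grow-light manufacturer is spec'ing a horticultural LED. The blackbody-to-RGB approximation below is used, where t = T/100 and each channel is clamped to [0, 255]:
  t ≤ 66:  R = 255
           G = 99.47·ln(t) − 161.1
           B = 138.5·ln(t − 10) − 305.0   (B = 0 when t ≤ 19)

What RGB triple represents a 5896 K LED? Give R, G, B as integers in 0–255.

t = 5896/100 = 58.96; the t ≤ 66 branch applies.
R = 255 by definition for t ≤ 66.
G = 99.47·ln 58.96 − 161.1 = 99.47·4.0769 − 161.1 = 244.425.
B = 138.5·ln(58.96 − 10) − 305.0 = 138.5·ln 48.96 − 305.0 = 138.5·3.8910 − 305.0 = 233.904.
Rounded: (255, 244, 234).

R=255, G=244, B=234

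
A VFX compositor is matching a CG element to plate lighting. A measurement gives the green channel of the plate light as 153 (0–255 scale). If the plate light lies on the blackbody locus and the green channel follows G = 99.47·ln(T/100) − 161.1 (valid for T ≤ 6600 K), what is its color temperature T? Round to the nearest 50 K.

2350 K

ln t = (153 + 161.1) / 99.47 = 3.1577.
t = e^3.1577 = 23.517.
T = 100·t = 2352 K → 2350 K to the nearest 50 K.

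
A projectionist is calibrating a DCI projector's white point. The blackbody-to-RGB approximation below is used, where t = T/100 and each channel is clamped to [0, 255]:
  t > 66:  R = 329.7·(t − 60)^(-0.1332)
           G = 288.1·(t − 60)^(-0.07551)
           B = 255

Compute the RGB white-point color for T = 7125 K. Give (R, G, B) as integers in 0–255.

t = 7125/100 = 71.25; the t > 66 branch applies.
R = 329.7·(71.25 − 60)^(-0.1332) = 329.7·11.25^(-0.1332) = 329.7·0.72441 = 238.839.
G = 288.1·(71.25 − 60)^(-0.07551) = 288.1·11.25^(-0.07551) = 288.1·0.83297 = 239.978.
B = 255 by definition for t > 66.
Rounded: (239, 240, 255).

(239, 240, 255)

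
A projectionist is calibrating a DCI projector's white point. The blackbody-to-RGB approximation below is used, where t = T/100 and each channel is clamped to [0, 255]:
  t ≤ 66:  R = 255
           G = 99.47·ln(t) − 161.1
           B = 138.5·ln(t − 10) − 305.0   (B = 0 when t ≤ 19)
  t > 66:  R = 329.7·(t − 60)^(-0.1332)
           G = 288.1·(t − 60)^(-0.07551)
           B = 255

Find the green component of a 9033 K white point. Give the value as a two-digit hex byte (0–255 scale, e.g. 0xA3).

0xDF

t = 9033/100 = 90.33; the t > 66 branch applies.
G = 288.1·(90.33 − 60)^(-0.07551) = 288.1·30.33^(-0.07551) = 288.1·0.77287 = 222.662.
Rounded: 223; in hex, 0xDF.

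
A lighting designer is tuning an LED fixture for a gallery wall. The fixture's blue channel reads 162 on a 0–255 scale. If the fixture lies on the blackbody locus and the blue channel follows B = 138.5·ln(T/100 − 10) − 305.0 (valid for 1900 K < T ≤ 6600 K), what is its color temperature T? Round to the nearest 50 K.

ln(t − 10) = (162 + 305.0) / 138.5 = 3.3718.
t − 10 = e^3.3718 = 29.132, so t = 39.132.
T = 100·t = 3913 K → 3900 K to the nearest 50 K.

3900 K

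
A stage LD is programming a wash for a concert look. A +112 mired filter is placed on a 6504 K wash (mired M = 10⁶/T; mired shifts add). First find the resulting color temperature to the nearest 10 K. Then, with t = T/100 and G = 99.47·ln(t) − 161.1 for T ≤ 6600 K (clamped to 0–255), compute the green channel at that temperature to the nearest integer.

M_in = 10⁶/6504 = 153.75; M_out = 153.75 + (+112) = 265.75.
T_out = 10⁶/265.75 = 3762.9 K → 3760 K; t = 37.6.
G = 99.47·ln 37.6 − 161.1 = 99.47·3.6270 − 161.1 = 199.678.
Rounded: 200.

200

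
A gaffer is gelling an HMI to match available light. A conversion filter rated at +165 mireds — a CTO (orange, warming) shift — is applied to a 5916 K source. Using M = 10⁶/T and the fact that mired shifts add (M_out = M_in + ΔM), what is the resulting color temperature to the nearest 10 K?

M_in = 10⁶/5916 = 169.03 mireds.
M_out = 169.03 + (+165) = 334.03 mireds.
T_out = 10⁶/334.03 = 2993.7 K → 2990 K.

2990 K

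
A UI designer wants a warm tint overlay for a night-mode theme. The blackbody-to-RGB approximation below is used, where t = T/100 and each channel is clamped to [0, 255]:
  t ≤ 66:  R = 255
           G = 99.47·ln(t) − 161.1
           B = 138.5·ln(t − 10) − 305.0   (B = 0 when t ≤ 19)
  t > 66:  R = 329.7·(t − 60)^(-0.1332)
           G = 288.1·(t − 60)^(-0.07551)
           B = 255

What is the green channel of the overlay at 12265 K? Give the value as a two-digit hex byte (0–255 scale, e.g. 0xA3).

t = 12265/100 = 122.65; the t > 66 branch applies.
G = 288.1·(122.65 − 60)^(-0.07551) = 288.1·62.65^(-0.07551) = 288.1·0.73167 = 210.794.
Rounded: 211; in hex, 0xD3.

0xD3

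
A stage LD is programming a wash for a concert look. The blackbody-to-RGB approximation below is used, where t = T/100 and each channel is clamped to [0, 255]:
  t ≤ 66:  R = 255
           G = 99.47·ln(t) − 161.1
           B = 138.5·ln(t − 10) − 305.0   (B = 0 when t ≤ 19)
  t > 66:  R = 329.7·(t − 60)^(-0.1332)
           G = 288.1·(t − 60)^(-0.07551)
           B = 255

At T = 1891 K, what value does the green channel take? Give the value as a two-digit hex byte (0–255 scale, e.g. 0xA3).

t = 1891/100 = 18.91; the t ≤ 66 branch applies.
G = 99.47·ln 18.91 − 161.1 = 99.47·2.9397 − 161.1 = 131.311.
Rounded: 131; in hex, 0x83.

0x83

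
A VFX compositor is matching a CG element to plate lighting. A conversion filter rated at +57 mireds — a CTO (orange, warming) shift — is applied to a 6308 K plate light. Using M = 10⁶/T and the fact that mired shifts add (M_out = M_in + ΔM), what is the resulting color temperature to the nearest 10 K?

4640 K

M_in = 10⁶/6308 = 158.53 mireds.
M_out = 158.53 + (+57) = 215.53 mireds.
T_out = 10⁶/215.53 = 4639.8 K → 4640 K.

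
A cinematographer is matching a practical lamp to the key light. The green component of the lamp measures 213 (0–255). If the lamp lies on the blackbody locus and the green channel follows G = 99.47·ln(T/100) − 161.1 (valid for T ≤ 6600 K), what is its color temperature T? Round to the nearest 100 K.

4300 K

ln t = (213 + 161.1) / 99.47 = 3.7609.
t = e^3.7609 = 42.989.
T = 100·t = 4299 K → 4300 K to the nearest 100 K.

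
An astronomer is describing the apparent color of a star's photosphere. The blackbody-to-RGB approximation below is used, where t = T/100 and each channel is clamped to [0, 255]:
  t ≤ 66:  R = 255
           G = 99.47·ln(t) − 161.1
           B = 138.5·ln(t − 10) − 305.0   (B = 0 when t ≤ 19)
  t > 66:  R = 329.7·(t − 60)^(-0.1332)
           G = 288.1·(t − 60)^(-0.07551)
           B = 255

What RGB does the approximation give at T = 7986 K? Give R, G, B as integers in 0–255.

R=221, G=230, B=255

t = 7986/100 = 79.86; the t > 66 branch applies.
R = 329.7·(79.86 − 60)^(-0.1332) = 329.7·19.86^(-0.1332) = 329.7·0.67160 = 221.426.
G = 288.1·(79.86 − 60)^(-0.07551) = 288.1·19.86^(-0.07551) = 288.1·0.79798 = 229.897.
B = 255 by definition for t > 66.
Rounded: (221, 230, 255).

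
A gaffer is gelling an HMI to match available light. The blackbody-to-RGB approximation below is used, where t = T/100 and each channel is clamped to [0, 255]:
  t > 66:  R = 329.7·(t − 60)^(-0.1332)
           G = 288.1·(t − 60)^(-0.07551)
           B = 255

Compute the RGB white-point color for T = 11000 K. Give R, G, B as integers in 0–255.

t = 11000/100 = 110; the t > 66 branch applies.
R = 329.7·(110 − 60)^(-0.1332) = 329.7·50^(-0.1332) = 329.7·0.59388 = 195.802.
G = 288.1·(110 − 60)^(-0.07551) = 288.1·50^(-0.07551) = 288.1·0.74424 = 214.414.
B = 255 by definition for t > 66.
Rounded: (196, 214, 255).

R=196, G=214, B=255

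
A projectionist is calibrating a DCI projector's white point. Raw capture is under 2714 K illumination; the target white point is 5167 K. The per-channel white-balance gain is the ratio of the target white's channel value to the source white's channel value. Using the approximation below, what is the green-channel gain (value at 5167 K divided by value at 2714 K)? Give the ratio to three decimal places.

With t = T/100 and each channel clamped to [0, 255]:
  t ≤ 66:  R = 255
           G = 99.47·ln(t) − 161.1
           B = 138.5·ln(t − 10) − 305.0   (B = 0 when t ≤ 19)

1.383

At 2714 K (t = 27.14):
  G = 99.47·ln 27.14 − 161.1 = 99.47·3.3010 − 161.1 = 167.251.
At 5167 K (t = 51.67):
  G = 99.47·ln 51.67 − 161.1 = 99.47·3.9449 − 161.1 = 231.297.
Gain = 231.297 / 167.251 = 1.3829 → 1.383.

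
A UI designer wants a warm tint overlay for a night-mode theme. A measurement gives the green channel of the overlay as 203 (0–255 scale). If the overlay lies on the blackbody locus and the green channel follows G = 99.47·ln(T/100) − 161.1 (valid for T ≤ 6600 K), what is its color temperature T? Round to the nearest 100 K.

ln t = (203 + 161.1) / 99.47 = 3.6604.
t = e^3.6604 = 38.877.
T = 100·t = 3888 K → 3900 K to the nearest 100 K.

3900 K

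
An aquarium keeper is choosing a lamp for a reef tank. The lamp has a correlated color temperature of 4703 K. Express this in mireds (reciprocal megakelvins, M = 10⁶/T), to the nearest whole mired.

213 mireds

M = 10⁶ / 4703 = 212.630 → 213 mireds.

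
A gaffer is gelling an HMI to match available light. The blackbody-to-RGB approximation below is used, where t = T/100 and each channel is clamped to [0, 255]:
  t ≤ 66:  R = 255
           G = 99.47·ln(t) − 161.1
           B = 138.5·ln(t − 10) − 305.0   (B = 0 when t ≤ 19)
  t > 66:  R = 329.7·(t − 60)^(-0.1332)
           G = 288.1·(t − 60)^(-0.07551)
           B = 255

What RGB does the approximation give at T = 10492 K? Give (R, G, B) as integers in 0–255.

t = 10492/100 = 104.92; the t > 66 branch applies.
R = 329.7·(104.92 − 60)^(-0.1332) = 329.7·44.92^(-0.1332) = 329.7·0.60241 = 198.616.
G = 288.1·(104.92 − 60)^(-0.07551) = 288.1·44.92^(-0.07551) = 288.1·0.75028 = 216.156.
B = 255 by definition for t > 66.
Rounded: (199, 216, 255).

(199, 216, 255)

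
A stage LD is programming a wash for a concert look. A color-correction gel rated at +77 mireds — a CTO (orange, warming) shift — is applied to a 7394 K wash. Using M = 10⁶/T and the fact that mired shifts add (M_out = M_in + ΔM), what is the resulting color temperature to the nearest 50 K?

M_in = 10⁶/7394 = 135.24 mireds.
M_out = 135.24 + (+77) = 212.24 mireds.
T_out = 10⁶/212.24 = 4711.5 K → 4700 K.

4700 K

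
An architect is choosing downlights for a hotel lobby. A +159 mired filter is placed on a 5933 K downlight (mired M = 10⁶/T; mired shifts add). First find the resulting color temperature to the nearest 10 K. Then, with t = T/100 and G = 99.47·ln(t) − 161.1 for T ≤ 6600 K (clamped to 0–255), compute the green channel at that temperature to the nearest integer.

179

M_in = 10⁶/5933 = 168.55; M_out = 168.55 + (+159) = 327.55.
T_out = 10⁶/327.55 = 3053.0 K → 3050 K; t = 30.5.
G = 99.47·ln 30.5 − 161.1 = 99.47·3.4177 − 161.1 = 178.861.
Rounded: 179.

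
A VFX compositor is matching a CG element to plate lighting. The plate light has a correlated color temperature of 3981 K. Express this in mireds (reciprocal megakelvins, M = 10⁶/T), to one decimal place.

M = 10⁶ / 3981 = 251.193 → 251.2 mireds.

251.2 mireds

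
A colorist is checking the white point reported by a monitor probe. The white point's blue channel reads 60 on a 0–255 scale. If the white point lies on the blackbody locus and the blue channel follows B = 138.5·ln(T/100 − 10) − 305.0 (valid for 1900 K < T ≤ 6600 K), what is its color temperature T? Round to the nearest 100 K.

ln(t − 10) = (60 + 305.0) / 138.5 = 2.6354.
t − 10 = e^2.6354 = 13.949, so t = 23.949.
T = 100·t = 2395 K → 2400 K to the nearest 100 K.

2400 K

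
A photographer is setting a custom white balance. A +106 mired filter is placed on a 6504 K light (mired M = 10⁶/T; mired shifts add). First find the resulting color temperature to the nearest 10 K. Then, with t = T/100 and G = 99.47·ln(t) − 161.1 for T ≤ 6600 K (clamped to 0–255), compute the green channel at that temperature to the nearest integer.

202

M_in = 10⁶/6504 = 153.75; M_out = 153.75 + (+106) = 259.75.
T_out = 10⁶/259.75 = 3849.8 K → 3850 K; t = 38.5.
G = 99.47·ln 38.5 − 161.1 = 99.47·3.6507 − 161.1 = 202.031.
Rounded: 202.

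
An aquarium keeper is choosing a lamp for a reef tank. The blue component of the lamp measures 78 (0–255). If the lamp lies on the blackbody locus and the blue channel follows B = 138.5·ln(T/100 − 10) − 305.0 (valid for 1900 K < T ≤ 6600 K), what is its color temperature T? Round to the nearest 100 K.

2600 K

ln(t − 10) = (78 + 305.0) / 138.5 = 2.7653.
t − 10 = e^2.7653 = 15.884, so t = 25.884.
T = 100·t = 2588 K → 2600 K to the nearest 100 K.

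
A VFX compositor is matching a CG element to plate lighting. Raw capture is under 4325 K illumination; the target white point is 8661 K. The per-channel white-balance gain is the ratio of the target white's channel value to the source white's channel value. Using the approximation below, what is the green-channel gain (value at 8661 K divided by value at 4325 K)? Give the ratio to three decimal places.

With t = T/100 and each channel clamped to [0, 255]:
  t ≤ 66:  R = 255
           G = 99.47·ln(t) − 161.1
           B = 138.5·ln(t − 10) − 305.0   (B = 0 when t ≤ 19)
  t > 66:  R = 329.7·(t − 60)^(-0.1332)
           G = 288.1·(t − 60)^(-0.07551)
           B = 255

At 4325 K (t = 43.25):
  G = 99.47·ln 43.25 − 161.1 = 99.47·3.7670 − 161.1 = 213.603.
At 8661 K (t = 86.61):
  G = 288.1·(86.61 − 60)^(-0.07551) = 288.1·26.61^(-0.07551) = 288.1·0.78054 = 224.873.
Gain = 224.873 / 213.603 = 1.0528 → 1.053.

1.053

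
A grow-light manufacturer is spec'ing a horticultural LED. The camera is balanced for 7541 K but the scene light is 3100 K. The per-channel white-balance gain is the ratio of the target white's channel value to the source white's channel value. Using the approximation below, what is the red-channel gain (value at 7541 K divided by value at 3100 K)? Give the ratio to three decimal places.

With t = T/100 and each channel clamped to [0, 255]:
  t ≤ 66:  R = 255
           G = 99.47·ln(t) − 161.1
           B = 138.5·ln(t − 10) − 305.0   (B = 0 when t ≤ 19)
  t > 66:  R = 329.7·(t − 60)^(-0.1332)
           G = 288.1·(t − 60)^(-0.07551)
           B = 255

At 3100 K (t = 31):
  R = 255 by definition for t ≤ 66.
At 7541 K (t = 75.41):
  R = 329.7·(75.41 − 60)^(-0.1332) = 329.7·15.41^(-0.1332) = 329.7·0.69468 = 229.036.
Gain = 229.036 / 255.000 = 0.8982 → 0.898.

0.898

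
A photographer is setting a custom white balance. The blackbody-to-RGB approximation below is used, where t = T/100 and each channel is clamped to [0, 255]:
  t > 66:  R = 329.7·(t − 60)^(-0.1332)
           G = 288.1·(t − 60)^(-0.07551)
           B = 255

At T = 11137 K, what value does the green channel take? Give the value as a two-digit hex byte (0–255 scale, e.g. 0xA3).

t = 11137/100 = 111.37; the t > 66 branch applies.
G = 288.1·(111.37 − 60)^(-0.07551) = 288.1·51.37^(-0.07551) = 288.1·0.74272 = 213.977.
Rounded: 214; in hex, 0xD6.

0xD6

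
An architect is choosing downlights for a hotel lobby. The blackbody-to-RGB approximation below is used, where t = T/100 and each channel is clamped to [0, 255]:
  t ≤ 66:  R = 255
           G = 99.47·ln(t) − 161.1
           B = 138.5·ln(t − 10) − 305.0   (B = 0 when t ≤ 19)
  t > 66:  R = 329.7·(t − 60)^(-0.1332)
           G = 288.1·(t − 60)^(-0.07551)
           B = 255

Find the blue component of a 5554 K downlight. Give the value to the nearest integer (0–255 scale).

t = 5554/100 = 55.54; the t ≤ 66 branch applies.
B = 138.5·ln(55.54 − 10) − 305.0 = 138.5·ln 45.54 − 305.0 = 138.5·3.8186 − 305.0 = 223.875.
Rounded: 224.

224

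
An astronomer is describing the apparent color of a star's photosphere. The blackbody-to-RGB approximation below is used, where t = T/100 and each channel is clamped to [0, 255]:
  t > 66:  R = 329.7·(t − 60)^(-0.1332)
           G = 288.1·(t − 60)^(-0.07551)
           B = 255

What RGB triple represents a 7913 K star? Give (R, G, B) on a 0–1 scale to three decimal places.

t = 7913/100 = 79.13; the t > 66 branch applies.
R = 329.7·(79.13 − 60)^(-0.1332) = 329.7·19.13^(-0.1332) = 329.7·0.67496 = 222.533.
G = 288.1·(79.13 − 60)^(-0.07551) = 288.1·19.13^(-0.07551) = 288.1·0.80024 = 230.548.
B = 255 by definition for t > 66.
Dividing each by 255: (0.8727, 0.9041, 1.0000) → (0.873, 0.904, 1.000).

(0.873, 0.904, 1.000)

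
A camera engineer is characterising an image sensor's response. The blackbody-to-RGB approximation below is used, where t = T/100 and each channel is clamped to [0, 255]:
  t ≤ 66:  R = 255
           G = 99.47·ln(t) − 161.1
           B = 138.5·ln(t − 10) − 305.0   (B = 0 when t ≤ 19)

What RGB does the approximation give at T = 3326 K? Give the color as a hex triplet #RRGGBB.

t = 3326/100 = 33.26; the t ≤ 66 branch applies.
R = 255 by definition for t ≤ 66.
G = 99.47·ln 33.26 − 161.1 = 99.47·3.5044 − 161.1 = 187.478.
B = 138.5·ln(33.26 − 10) − 305.0 = 138.5·ln 23.26 − 305.0 = 138.5·3.1467 − 305.0 = 130.823.
Rounded: (255, 187, 131).
In hex: #FFBB83.

#FFBB83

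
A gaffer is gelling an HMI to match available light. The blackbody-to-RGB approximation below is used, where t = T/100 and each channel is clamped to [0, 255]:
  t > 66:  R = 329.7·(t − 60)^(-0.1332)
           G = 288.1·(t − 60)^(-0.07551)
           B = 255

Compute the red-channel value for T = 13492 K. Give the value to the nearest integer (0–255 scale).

186

t = 13492/100 = 134.92; the t > 66 branch applies.
R = 329.7·(134.92 − 60)^(-0.1332) = 329.7·74.92^(-0.1332) = 329.7·0.56273 = 185.534.
Rounded: 186.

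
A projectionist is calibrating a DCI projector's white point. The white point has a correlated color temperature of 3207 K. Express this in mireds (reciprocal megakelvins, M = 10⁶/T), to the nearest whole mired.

312 mireds

M = 10⁶ / 3207 = 311.818 → 312 mireds.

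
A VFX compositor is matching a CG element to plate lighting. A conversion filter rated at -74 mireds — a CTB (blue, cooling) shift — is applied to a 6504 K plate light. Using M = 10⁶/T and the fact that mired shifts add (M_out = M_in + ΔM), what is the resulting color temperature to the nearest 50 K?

12550 K

M_in = 10⁶/6504 = 153.75 mireds.
M_out = 153.75 + (-74) = 79.75 mireds.
T_out = 10⁶/79.75 = 12538.9 K → 12550 K.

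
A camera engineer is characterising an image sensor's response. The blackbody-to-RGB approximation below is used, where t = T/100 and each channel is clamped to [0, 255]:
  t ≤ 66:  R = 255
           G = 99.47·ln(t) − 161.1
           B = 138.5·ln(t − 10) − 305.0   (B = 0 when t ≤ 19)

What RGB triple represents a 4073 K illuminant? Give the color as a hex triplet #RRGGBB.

#FFD0A9

t = 4073/100 = 40.73; the t ≤ 66 branch applies.
R = 255 by definition for t ≤ 66.
G = 99.47·ln 40.73 − 161.1 = 99.47·3.7070 − 161.1 = 207.632.
B = 138.5·ln(40.73 − 10) − 305.0 = 138.5·ln 30.73 − 305.0 = 138.5·3.4252 − 305.0 = 169.396.
Rounded: (255, 208, 169).
In hex: #FFD0A9.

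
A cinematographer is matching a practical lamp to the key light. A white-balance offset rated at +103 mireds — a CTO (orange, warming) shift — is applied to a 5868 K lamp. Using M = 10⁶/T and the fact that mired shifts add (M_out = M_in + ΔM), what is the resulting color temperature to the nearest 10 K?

M_in = 10⁶/5868 = 170.42 mireds.
M_out = 170.42 + (+103) = 273.42 mireds.
T_out = 10⁶/273.42 = 3657.4 K → 3660 K.

3660 K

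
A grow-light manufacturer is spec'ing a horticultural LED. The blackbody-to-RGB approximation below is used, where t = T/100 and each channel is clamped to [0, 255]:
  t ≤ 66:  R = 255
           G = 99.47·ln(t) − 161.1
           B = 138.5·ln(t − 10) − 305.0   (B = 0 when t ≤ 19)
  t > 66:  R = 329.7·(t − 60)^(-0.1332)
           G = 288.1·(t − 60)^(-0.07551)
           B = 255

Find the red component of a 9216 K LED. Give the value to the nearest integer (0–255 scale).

t = 9216/100 = 92.16; the t > 66 branch applies.
R = 329.7·(92.16 − 60)^(-0.1332) = 329.7·32.16^(-0.1332) = 329.7·0.62983 = 207.656.
Rounded: 208.

208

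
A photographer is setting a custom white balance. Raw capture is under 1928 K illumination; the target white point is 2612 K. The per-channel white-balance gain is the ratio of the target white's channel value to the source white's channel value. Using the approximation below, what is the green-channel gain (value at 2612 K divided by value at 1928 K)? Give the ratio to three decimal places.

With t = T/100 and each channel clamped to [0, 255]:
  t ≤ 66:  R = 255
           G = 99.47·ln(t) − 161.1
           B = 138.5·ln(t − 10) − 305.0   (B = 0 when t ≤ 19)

1.227

At 1928 K (t = 19.28):
  G = 99.47·ln 19.28 − 161.1 = 99.47·2.9591 − 161.1 = 133.239.
At 2612 K (t = 26.12):
  G = 99.47·ln 26.12 − 161.1 = 99.47·3.2627 − 161.1 = 163.441.
Gain = 163.441 / 133.239 = 1.2267 → 1.227.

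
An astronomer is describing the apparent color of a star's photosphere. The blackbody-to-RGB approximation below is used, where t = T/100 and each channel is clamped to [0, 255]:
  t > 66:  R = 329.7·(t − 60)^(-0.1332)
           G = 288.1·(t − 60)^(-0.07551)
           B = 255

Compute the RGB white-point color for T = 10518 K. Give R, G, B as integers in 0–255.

R=198, G=216, B=255

t = 10518/100 = 105.18; the t > 66 branch applies.
R = 329.7·(105.18 − 60)^(-0.1332) = 329.7·45.18^(-0.1332) = 329.7·0.60195 = 198.463.
G = 288.1·(105.18 − 60)^(-0.07551) = 288.1·45.18^(-0.07551) = 288.1·0.74995 = 216.062.
B = 255 by definition for t > 66.
Rounded: (198, 216, 255).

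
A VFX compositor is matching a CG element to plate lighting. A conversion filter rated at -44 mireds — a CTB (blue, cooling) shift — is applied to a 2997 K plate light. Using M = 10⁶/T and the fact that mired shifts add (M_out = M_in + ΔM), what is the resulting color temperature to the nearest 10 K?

3450 K

M_in = 10⁶/2997 = 333.67 mireds.
M_out = 333.67 + (-44) = 289.67 mireds.
T_out = 10⁶/289.67 = 3452.2 K → 3450 K.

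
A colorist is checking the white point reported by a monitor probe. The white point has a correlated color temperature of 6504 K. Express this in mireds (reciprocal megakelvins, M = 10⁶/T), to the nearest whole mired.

154 mireds

M = 10⁶ / 6504 = 153.752 → 154 mireds.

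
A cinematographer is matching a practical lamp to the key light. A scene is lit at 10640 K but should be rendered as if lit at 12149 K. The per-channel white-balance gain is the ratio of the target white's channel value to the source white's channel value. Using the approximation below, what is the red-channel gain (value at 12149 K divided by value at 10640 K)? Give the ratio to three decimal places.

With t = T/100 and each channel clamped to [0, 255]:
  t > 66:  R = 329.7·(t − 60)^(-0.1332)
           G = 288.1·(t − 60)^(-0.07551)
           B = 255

0.963

At 10640 K (t = 106.4):
  R = 329.7·(106.4 − 60)^(-0.1332) = 329.7·46.4^(-0.1332) = 329.7·0.59982 = 197.760.
At 12149 K (t = 121.49):
  R = 329.7·(121.49 − 60)^(-0.1332) = 329.7·61.49^(-0.1332) = 329.7·0.57774 = 190.480.
Gain = 190.480 / 197.760 = 0.9632 → 0.963.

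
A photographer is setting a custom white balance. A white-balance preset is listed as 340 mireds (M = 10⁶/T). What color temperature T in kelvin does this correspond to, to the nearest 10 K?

T = 10⁶ / 340 = 2941.18 K → 2940 K.

2940 K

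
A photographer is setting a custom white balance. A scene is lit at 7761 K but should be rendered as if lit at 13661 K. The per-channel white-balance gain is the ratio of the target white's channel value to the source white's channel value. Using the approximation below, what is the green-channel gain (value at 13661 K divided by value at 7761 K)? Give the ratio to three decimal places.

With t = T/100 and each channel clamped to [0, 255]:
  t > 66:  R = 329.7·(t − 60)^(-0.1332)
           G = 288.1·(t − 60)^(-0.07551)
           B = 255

0.895

At 7761 K (t = 77.61):
  G = 288.1·(77.61 − 60)^(-0.07551) = 288.1·17.61^(-0.07551) = 288.1·0.80525 = 231.994.
At 13661 K (t = 136.61):
  G = 288.1·(136.61 − 60)^(-0.07551) = 288.1·76.61^(-0.07551) = 288.1·0.72064 = 207.616.
Gain = 207.616 / 231.994 = 0.8949 → 0.895.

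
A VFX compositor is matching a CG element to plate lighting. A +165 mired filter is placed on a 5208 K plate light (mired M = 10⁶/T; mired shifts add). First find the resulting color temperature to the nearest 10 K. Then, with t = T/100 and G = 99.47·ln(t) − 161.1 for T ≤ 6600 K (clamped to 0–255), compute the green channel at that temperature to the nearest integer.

170

M_in = 10⁶/5208 = 192.01; M_out = 192.01 + (+165) = 357.01.
T_out = 10⁶/357.01 = 2801.0 K → 2800 K; t = 28.
G = 99.47·ln 28 − 161.1 = 99.47·3.3322 − 161.1 = 170.354.
Rounded: 170.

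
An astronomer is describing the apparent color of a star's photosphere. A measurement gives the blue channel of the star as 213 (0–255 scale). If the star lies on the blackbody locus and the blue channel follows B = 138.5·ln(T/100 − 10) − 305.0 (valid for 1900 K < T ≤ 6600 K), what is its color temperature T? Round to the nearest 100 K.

5200 K

ln(t − 10) = (213 + 305.0) / 138.5 = 3.7401.
t − 10 = e^3.7401 = 42.101, so t = 52.101.
T = 100·t = 5210 K → 5200 K to the nearest 100 K.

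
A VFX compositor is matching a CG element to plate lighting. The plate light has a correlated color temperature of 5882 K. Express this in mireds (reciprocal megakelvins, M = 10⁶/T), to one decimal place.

170.0 mireds

M = 10⁶ / 5882 = 170.010 → 170.0 mireds.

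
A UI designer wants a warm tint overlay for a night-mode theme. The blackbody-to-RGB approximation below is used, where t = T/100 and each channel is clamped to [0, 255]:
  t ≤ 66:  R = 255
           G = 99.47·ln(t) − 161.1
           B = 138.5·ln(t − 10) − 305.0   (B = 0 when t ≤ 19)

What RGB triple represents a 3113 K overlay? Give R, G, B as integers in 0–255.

R=255, G=181, B=118

t = 3113/100 = 31.13; the t ≤ 66 branch applies.
R = 255 by definition for t ≤ 66.
G = 99.47·ln 31.13 − 161.1 = 99.47·3.4382 − 161.1 = 180.895.
B = 138.5·ln(31.13 − 10) − 305.0 = 138.5·ln 21.13 − 305.0 = 138.5·3.0507 − 305.0 = 117.521.
Rounded: (255, 181, 118).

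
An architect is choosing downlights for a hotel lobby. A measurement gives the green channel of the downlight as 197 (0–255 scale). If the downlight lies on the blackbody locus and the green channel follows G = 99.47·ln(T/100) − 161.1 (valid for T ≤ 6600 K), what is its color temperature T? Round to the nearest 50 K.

3650 K

ln t = (197 + 161.1) / 99.47 = 3.6001.
t = e^3.6001 = 36.601.
T = 100·t = 3660 K → 3650 K to the nearest 50 K.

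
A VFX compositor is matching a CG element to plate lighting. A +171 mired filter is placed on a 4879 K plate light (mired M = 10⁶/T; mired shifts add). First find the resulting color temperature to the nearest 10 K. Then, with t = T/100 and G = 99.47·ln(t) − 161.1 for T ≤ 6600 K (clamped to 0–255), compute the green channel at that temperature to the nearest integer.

165

M_in = 10⁶/4879 = 204.96; M_out = 204.96 + (+171) = 375.96.
T_out = 10⁶/375.96 = 2659.9 K → 2660 K; t = 26.6.
G = 99.47·ln 26.6 − 161.1 = 99.47·3.2809 − 161.1 = 165.252.
Rounded: 165.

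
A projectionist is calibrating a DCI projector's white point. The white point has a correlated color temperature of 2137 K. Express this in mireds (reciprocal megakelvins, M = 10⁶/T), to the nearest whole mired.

468 mireds

M = 10⁶ / 2137 = 467.946 → 468 mireds.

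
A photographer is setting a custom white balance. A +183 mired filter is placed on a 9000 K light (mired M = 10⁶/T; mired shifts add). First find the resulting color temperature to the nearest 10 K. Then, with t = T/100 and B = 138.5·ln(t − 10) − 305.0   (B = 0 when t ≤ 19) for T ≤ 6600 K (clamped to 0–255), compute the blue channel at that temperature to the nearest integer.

M_in = 10⁶/9000 = 111.11; M_out = 111.11 + (+183) = 294.11.
T_out = 10⁶/294.11 = 3400.1 K → 3400 K; t = 34.
B = 138.5·ln(34 − 10) − 305.0 = 138.5·ln 24 − 305.0 = 138.5·3.1781 − 305.0 = 135.160.
Rounded: 135.

135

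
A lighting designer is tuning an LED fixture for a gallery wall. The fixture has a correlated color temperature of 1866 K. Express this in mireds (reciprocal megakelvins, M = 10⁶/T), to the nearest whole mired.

536 mireds

M = 10⁶ / 1866 = 535.906 → 536 mireds.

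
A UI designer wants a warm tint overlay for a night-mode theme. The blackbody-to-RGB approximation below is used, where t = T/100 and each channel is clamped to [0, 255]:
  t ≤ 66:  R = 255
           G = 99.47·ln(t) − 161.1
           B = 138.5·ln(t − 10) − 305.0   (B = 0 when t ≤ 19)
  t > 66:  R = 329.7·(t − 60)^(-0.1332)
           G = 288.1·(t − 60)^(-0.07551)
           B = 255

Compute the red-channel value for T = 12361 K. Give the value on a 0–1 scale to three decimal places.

0.744

t = 12361/100 = 123.61; the t > 66 branch applies.
R = 329.7·(123.61 − 60)^(-0.1332) = 329.7·63.61^(-0.1332) = 329.7·0.57514 = 189.622.
On a 0–1 scale: 189.622/255 = 0.7436 → 0.744.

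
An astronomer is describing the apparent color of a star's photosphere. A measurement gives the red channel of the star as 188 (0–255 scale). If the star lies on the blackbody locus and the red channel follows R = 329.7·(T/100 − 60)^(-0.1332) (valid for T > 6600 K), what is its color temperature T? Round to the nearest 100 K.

12800 K

(t − 60)^(-0.1332) = 188/329.7 = 0.57022.
t − 60 = 0.57022^(1/-0.1332) = 0.57022^(-7.508) = 67.848, so t = 127.848.
T = 100·t = 12785 K → 12800 K to the nearest 100 K.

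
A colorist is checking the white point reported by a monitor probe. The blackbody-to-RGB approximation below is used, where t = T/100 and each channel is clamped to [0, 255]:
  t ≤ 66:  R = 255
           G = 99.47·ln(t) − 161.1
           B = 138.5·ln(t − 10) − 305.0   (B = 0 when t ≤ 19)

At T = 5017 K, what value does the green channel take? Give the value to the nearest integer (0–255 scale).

228

t = 5017/100 = 50.17; the t ≤ 66 branch applies.
G = 99.47·ln 50.17 − 161.1 = 99.47·3.9154 − 161.1 = 228.367.
Rounded: 228.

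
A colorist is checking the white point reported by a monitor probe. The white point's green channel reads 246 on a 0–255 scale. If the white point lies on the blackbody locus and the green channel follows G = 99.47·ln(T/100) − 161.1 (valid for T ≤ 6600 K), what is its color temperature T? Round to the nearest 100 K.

ln t = (246 + 161.1) / 99.47 = 4.0927.
t = e^4.0927 = 59.901.
T = 100·t = 5990 K → 6000 K to the nearest 100 K.

6000 K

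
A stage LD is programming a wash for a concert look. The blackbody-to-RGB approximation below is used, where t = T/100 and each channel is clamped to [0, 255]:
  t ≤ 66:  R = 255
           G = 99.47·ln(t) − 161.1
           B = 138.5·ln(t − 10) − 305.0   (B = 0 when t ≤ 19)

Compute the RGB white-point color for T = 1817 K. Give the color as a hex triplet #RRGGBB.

t = 1817/100 = 18.17; the t ≤ 66 branch applies.
R = 255 by definition for t ≤ 66.
G = 99.47·ln 18.17 − 161.1 = 99.47·2.8998 − 161.1 = 127.340.
t = 18.17 ≤ 19, so B = 0.
Rounded: (255, 127, 0).
In hex: #FF7F00.

#FF7F00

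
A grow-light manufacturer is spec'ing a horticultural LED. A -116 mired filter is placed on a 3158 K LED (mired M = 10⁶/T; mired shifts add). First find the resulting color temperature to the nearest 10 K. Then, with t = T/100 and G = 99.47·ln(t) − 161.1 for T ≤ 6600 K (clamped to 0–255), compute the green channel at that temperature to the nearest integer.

M_in = 10⁶/3158 = 316.66; M_out = 316.66 + (-116) = 200.66.
T_out = 10⁶/200.66 = 4983.7 K → 4980 K; t = 49.8.
G = 99.47·ln 49.8 − 161.1 = 99.47·3.9080 − 161.1 = 227.630.
Rounded: 228.

228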